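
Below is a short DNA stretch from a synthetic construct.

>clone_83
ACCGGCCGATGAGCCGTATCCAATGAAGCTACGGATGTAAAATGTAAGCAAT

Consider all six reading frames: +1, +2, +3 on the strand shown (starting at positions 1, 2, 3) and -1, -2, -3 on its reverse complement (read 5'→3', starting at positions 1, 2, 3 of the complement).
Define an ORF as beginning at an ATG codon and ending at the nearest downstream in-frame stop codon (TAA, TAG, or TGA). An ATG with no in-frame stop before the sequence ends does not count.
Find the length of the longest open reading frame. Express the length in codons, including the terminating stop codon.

Reverse complement (5'→3'): ATTGCTTACATTTTACATCCGTAGCTTCATTGGATACGGCTCATCGGCCGGT
Frame +1: ACC GGC CGA TGA GCC GTA TCC AAT GAA GCT ACG GAT GTA AAA TGT AAG CAA — no ATG→stop ORF.
Frame +2: CCG GCC GAT GAG CCG TAT CCA ATG AAG CTA CGG ATG TAA AAT GTA AGC AAT — ATG at 23, stop TAA at 38 → 18 nt; ATG at 35, stop TAA at 38 → 6 nt.
Frame +3: CGG CCG ATG AGC CGT ATC CAA TGA AGC TAC GGA TGT AAA ATG TAA GCA — ATG at 9, stop TGA at 24 → 18 nt; ATG at 42, stop TAA at 45 → 6 nt.
Frame -1: ATT GCT TAC ATT TTA CAT CCG TAG CTT CAT TGG ATA CGG CTC ATC GGC CGG — no ATG→stop ORF.
Frame -2: TTG CTT ACA TTT TAC ATC CGT AGC TTC ATT GGA TAC GGC TCA TCG GCC GGT — no ATG→stop ORF.
Frame -3: TGC TTA CAT TTT ACA TCC GTA GCT TCA TTG GAT ACG GCT CAT CGG CCG — no ATG→stop ORF.
Longest: frame +2, positions 23–40, 18 nt = 6 codons = 5 aa. → 6 codons.

6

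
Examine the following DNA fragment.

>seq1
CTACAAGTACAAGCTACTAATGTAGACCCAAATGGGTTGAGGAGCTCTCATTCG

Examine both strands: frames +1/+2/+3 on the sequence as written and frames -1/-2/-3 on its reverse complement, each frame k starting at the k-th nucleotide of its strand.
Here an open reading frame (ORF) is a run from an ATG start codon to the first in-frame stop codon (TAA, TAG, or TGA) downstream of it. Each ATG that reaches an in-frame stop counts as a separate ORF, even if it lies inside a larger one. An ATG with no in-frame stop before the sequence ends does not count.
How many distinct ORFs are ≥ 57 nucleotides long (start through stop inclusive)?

0

Reverse complement (5'→3'): CGAATGAGAGCTCCTCAACCCATTTGGGTCTACATTAGTAGCTTGTACTTGTAG
Frame +1: CTA CAA GTA CAA GCT ACT AAT GTA GAC CCA AAT GGG TTG AGG AGC TCT CAT TCG — no ATG→stop ORF.
Frame +2: TAC AAG TAC AAG CTA CTA ATG TAG ACC CAA ATG GGT TGA GGA GCT CTC ATT — ATG at 20, stop TAG at 23 → 6 nt; ATG at 32, stop TGA at 38 → 9 nt.
Frame +3: ACA AGT ACA AGC TAC TAA TGT AGA CCC AAA TGG GTT GAG GAG CTC TCA TTC — no ATG→stop ORF.
Frame -1: CGA ATG AGA GCT CCT CAA CCC ATT TGG GTC TAC ATT AGT AGC TTG TAC TTG TAG — ATG at 4, stop TAG at 52 → 51 nt.
Frame -2: GAA TGA GAG CTC CTC AAC CCA TTT GGG TCT ACA TTA GTA GCT TGT ACT TGT — no ATG→stop ORF.
Frame -3: AAT GAG AGC TCC TCA ACC CAT TTG GGT CTA CAT TAG TAG CTT GTA CTT GTA — no ATG→stop ORF.
No ORF reaches 57 nucleotides. Count = 0.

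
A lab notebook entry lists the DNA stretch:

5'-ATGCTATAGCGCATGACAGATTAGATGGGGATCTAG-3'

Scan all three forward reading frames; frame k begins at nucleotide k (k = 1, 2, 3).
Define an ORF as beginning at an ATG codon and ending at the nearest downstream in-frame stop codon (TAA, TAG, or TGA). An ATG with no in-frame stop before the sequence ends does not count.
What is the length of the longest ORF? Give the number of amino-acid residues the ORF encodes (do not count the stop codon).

3

Frame 1: ATG CTA TAG CGC ATG ACA GAT TAG ATG GGG ATC TAG — ATG at 1, stop TAG at 7 → 9 nt; ATG at 13, stop TAG at 22 → 12 nt; ATG at 25, stop TAG at 34 → 12 nt.
Frame 2: TGC TAT AGC GCA TGA CAG ATT AGA TGG GGA TCT — no ATG→stop ORF.
Frame 3: GCT ATA GCG CAT GAC AGA TTA GAT GGG GAT CTA — no ATG→stop ORF.
Longest: frame 1, positions 13–24, 12 nt = 4 codons = 3 aa. → 3 amino acids.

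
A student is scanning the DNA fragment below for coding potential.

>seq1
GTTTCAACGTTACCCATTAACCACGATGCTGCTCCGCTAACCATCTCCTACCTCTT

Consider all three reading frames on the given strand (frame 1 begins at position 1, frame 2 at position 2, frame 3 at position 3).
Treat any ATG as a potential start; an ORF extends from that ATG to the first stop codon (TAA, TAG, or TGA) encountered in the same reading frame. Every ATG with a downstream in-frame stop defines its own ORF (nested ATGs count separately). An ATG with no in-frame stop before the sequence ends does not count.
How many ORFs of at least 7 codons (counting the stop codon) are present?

0

Frame 1: GTT TCA ACG TTA CCC ATT AAC CAC GAT GCT GCT CCG CTA ACC ATC TCC TAC CTC — no ATG→stop ORF.
Frame 2: TTT CAA CGT TAC CCA TTA ACC ACG ATG CTG CTC CGC TAA CCA TCT CCT ACC TCT — ATG at 26, stop TAA at 38 → 15 nt.
Frame 3: TTC AAC GTT ACC CAT TAA CCA CGA TGC TGC TCC GCT AAC CAT CTC CTA CCT CTT — no ATG→stop ORF.
No ORF reaches 7 codons. Count = 0.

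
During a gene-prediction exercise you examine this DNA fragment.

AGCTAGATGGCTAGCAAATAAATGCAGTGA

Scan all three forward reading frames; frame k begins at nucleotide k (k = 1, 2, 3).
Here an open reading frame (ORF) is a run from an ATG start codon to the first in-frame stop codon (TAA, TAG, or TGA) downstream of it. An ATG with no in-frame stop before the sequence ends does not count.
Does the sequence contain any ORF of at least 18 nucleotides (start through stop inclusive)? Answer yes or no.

no

Frame 1: AGC TAG ATG GCT AGC AAA TAA ATG CAG TGA — ATG at 7, stop TAA at 19 → 15 nt; ATG at 22, stop TGA at 28 → 9 nt.
Frame 2: GCT AGA TGG CTA GCA AAT AAA TGC AGT — no ATG→stop ORF.
Frame 3: CTA GAT GGC TAG CAA ATA AAT GCA GTG — no ATG→stop ORF.
Largest ORF found is 15 nucleotides < 18, so no.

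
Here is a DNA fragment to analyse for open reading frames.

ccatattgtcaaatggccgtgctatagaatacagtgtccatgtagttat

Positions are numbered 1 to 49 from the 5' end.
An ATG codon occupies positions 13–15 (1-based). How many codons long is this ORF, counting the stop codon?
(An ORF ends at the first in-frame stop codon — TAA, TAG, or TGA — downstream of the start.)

Codons from position 13: ATG (13–15), GCC (16–18), GTG (19–21), CTA (22–24), TAG (25–27).
TAG is the first in-frame stop; that's 5 codons including the stop.

5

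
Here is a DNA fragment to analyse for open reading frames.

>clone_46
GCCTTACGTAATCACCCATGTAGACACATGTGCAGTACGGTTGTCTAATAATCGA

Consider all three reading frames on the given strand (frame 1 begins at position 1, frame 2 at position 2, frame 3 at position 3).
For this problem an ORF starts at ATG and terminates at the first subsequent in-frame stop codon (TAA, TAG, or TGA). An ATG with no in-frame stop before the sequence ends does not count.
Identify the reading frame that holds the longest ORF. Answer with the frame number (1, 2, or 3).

Frame 1: GCC TTA CGT AAT CAC CCA TGT AGA CAC ATG TGC AGT ACG GTT GTC TAA TAA TCG — ATG at 28, stop TAA at 46 → 21 nt.
Frame 2: CCT TAC GTA ATC ACC CAT GTA GAC ACA TGT GCA GTA CGG TTG TCT AAT AAT CGA — no ATG→stop ORF.
Frame 3: CTT ACG TAA TCA CCC ATG TAG ACA CAT GTG CAG TAC GGT TGT CTA ATA ATC — ATG at 18, stop TAG at 21 → 6 nt.
Longest ORF is 21 nt in frame 1 (positions 28–48).

1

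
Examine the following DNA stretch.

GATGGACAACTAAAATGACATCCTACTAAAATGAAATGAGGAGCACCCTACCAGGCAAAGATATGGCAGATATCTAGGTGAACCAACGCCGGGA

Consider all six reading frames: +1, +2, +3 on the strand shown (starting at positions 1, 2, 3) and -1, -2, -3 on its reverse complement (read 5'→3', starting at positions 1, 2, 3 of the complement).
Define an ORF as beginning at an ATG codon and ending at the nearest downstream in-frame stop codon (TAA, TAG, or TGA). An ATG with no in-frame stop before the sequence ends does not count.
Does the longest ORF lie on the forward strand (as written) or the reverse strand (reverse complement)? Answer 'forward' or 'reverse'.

Reverse complement (5'→3'): TCCCGGCGTTGGTTCACCTAGATATCTGCCATATCTTTGCCTGGTAGGGTGCTCCTCATTTCATTTTAGTAGGATGTCATTTTAGTTGTCCATC
Frame +1: GAT GGA CAA CTA AAA TGA CAT CCT ACT AAA ATG AAA TGA GGA GCA CCC TAC CAG GCA AAG ATA TGG CAG ATA TCT AGG TGA ACC AAC GCC GGG — ATG at 31, stop TGA at 37 → 9 nt.
Frame +2: ATG GAC AAC TAA AAT GAC ATC CTA CTA AAA TGA AAT GAG GAG CAC CCT ACC AGG CAA AGA TAT GGC AGA TAT CTA GGT GAA CCA ACG CCG GGA — ATG at 2, stop TAA at 11 → 12 nt.
Frame +3: TGG ACA ACT AAA ATG ACA TCC TAC TAA AAT GAA ATG AGG AGC ACC CTA CCA GGC AAA GAT ATG GCA GAT ATC TAG GTG AAC CAA CGC CGG — ATG at 15, stop TAA at 27 → 15 nt; ATG at 36, stop TAG at 75 → 42 nt; ATG at 63, stop TAG at 75 → 15 nt.
Frame -1: TCC CGG CGT TGG TTC ACC TAG ATA TCT GCC ATA TCT TTG CCT GGT AGG GTG CTC CTC ATT TCA TTT TAG TAG GAT GTC ATT TTA GTT GTC CAT — no ATG→stop ORF.
Frame -2: CCC GGC GTT GGT TCA CCT AGA TAT CTG CCA TAT CTT TGC CTG GTA GGG TGC TCC TCA TTT CAT TTT AGT AGG ATG TCA TTT TAG TTG TCC ATC — ATG at 74, stop TAG at 83 → 12 nt.
Frame -3: CCG GCG TTG GTT CAC CTA GAT ATC TGC CAT ATC TTT GCC TGG TAG GGT GCT CCT CAT TTC ATT TTA GTA GGA TGT CAT TTT AGT TGT CCA — no ATG→stop ORF.
Forward-strand max 42 nt; reverse-strand max 12 nt. The forward strand has the longer ORF.

forward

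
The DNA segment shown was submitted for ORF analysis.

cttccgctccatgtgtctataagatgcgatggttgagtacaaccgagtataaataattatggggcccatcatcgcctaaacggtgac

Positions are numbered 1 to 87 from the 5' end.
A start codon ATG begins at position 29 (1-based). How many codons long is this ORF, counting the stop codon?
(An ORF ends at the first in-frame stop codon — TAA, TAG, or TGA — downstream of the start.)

Codons from position 29: ATG (29–31), GTT (32–34), GAG (35–37), TAC (38–40), AAC (41–43), CGA (44–46), GTA (47–49), TAA (50–52).
TAA is the first in-frame stop; that's 8 codons including the stop.

8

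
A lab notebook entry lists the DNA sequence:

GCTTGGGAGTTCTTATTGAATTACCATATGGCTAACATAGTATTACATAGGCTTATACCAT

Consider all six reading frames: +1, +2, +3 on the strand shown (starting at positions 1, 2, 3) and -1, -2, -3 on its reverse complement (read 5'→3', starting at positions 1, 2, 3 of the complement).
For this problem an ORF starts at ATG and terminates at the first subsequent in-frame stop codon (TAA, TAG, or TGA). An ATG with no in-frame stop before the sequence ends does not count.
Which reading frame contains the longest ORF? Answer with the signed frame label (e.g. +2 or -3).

Reverse complement (5'→3'): ATGGTATAAGCCTATGTAATACTATGTTAGCCATATGGTAATTCAATAAGAACTCCCAAGC
Frame +1: GCT TGG GAG TTC TTA TTG AAT TAC CAT ATG GCT AAC ATA GTA TTA CAT AGG CTT ATA CCA — no ATG→stop ORF.
Frame +2: CTT GGG AGT TCT TAT TGA ATT ACC ATA TGG CTA ACA TAG TAT TAC ATA GGC TTA TAC CAT — no ATG→stop ORF.
Frame +3: TTG GGA GTT CTT ATT GAA TTA CCA TAT GGC TAA CAT AGT ATT ACA TAG GCT TAT ACC — no ATG→stop ORF.
Frame -1: ATG GTA TAA GCC TAT GTA ATA CTA TGT TAG CCA TAT GGT AAT TCA ATA AGA ACT CCC AAG — ATG at 1, stop TAA at 7 → 9 nt.
Frame -2: TGG TAT AAG CCT ATG TAA TAC TAT GTT AGC CAT ATG GTA ATT CAA TAA GAA CTC CCA AGC — ATG at 14, stop TAA at 17 → 6 nt; ATG at 35, stop TAA at 47 → 15 nt.
Frame -3: GGT ATA AGC CTA TGT AAT ACT ATG TTA GCC ATA TGG TAA TTC AAT AAG AAC TCC CAA — ATG at 24, stop TAA at 39 → 18 nt.
Longest ORF is 18 nt in frame -3 (positions 24–41).

-3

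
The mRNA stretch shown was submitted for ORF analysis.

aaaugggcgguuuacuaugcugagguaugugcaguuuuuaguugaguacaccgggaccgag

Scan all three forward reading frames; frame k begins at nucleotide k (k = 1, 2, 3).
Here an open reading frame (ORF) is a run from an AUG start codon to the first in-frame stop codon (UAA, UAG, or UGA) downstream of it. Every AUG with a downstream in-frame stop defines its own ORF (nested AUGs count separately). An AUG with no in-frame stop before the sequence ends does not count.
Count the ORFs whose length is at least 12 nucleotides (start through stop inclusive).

Frame 1: AAA UGG GCG GUU UAC UAU GCU GAG GUA UGU GCA GUU UUU AGU UGA GUA CAC CGG GAC CGA — no AUG→stop ORF.
Frame 2: AAU GGG CGG UUU ACU AUG CUG AGG UAU GUG CAG UUU UUA GUU GAG UAC ACC GGG ACC GAG — no AUG→stop ORF.
Frame 3: AUG GGC GGU UUA CUA UGC UGA GGU AUG UGC AGU UUU UAG UUG AGU ACA CCG GGA CCG — AUG at 3, stop UGA at 21 → 21 nt; AUG at 27, stop UAG at 39 → 15 nt.
ORFs ≥ 12 nucleotides: frame 3 3–23 (21 nucleotides), frame 3 27–41 (15 nucleotides). Count = 2.

2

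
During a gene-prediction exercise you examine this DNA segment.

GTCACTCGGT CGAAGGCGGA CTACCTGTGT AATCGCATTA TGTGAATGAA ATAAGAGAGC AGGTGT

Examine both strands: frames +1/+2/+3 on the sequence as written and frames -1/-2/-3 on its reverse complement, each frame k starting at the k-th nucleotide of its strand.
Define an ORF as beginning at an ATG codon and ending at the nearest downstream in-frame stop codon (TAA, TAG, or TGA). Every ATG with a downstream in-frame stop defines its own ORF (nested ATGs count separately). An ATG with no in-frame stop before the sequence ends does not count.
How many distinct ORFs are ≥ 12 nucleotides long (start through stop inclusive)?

Reverse complement (5'→3'): ACACCTGCTCTCTTATTTCATTCACATAATGCGATTACACAGGTAGTCCGCCTTCGACCGAGTGAC
Frame +1: GTC ACT CGG TCG AAG GCG GAC TAC CTG TGT AAT CGC ATT ATG TGA ATG AAA TAA GAG AGC AGG TGT — ATG at 40, stop TGA at 43 → 6 nt; ATG at 46, stop TAA at 52 → 9 nt.
Frame +2: TCA CTC GGT CGA AGG CGG ACT ACC TGT GTA ATC GCA TTA TGT GAA TGA AAT AAG AGA GCA GGT — no ATG→stop ORF.
Frame +3: CAC TCG GTC GAA GGC GGA CTA CCT GTG TAA TCG CAT TAT GTG AAT GAA ATA AGA GAG CAG GTG — no ATG→stop ORF.
Frame -1: ACA CCT GCT CTC TTA TTT CAT TCA CAT AAT GCG ATT ACA CAG GTA GTC CGC CTT CGA CCG AGT GAC — no ATG→stop ORF.
Frame -2: CAC CTG CTC TCT TAT TTC ATT CAC ATA ATG CGA TTA CAC AGG TAG TCC GCC TTC GAC CGA GTG — ATG at 29, stop TAG at 44 → 18 nt.
Frame -3: ACC TGC TCT CTT ATT TCA TTC ACA TAA TGC GAT TAC ACA GGT AGT CCG CCT TCG ACC GAG TGA — no ATG→stop ORF.
ORFs ≥ 12 nucleotides: frame -2 29–46 (18 nucleotides). Count = 1.

1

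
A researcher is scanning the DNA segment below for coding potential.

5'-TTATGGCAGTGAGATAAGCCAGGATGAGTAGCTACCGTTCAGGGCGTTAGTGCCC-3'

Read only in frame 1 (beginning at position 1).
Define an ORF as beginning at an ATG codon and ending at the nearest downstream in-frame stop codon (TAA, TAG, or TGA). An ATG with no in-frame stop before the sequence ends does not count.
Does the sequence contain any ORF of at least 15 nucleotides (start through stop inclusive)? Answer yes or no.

Frame 1: TTA TGG CAG TGA GAT AAG CCA GGA TGA GTA GCT ACC GTT CAG GGC GTT AGT GCC — no ATG→stop ORF.
Largest ORF found is 0 nucleotides < 15, so no.

no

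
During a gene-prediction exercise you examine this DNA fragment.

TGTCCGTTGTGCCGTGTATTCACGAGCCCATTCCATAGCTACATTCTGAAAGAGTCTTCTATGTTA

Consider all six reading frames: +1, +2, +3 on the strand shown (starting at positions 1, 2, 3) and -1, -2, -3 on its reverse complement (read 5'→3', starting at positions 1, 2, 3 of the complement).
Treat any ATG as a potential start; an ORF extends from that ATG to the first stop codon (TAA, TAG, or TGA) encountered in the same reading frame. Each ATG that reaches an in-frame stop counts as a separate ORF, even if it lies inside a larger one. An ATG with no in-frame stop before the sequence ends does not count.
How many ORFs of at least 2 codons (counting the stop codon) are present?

Reverse complement (5'→3'): TAACATAGAAGACTCTTTCAGAATGTAGCTATGGAATGGGCTCGTGAATACACGGCACAACGGACA
Frame +1: TGT CCG TTG TGC CGT GTA TTC ACG AGC CCA TTC CAT AGC TAC ATT CTG AAA GAG TCT TCT ATG TTA — no ATG→stop ORF.
Frame +2: GTC CGT TGT GCC GTG TAT TCA CGA GCC CAT TCC ATA GCT ACA TTC TGA AAG AGT CTT CTA TGT — no ATG→stop ORF.
Frame +3: TCC GTT GTG CCG TGT ATT CAC GAG CCC ATT CCA TAG CTA CAT TCT GAA AGA GTC TTC TAT GTT — no ATG→stop ORF.
Frame -1: TAA CAT AGA AGA CTC TTT CAG AAT GTA GCT ATG GAA TGG GCT CGT GAA TAC ACG GCA CAA CGG ACA — no ATG→stop ORF.
Frame -2: AAC ATA GAA GAC TCT TTC AGA ATG TAG CTA TGG AAT GGG CTC GTG AAT ACA CGG CAC AAC GGA — ATG at 23, stop TAG at 26 → 6 nt.
Frame -3: ACA TAG AAG ACT CTT TCA GAA TGT AGC TAT GGA ATG GGC TCG TGA ATA CAC GGC ACA ACG GAC — ATG at 36, stop TGA at 45 → 12 nt.
ORFs ≥ 2 codons: frame -2 23–28 (2 codons), frame -3 36–47 (4 codons). Count = 2.

2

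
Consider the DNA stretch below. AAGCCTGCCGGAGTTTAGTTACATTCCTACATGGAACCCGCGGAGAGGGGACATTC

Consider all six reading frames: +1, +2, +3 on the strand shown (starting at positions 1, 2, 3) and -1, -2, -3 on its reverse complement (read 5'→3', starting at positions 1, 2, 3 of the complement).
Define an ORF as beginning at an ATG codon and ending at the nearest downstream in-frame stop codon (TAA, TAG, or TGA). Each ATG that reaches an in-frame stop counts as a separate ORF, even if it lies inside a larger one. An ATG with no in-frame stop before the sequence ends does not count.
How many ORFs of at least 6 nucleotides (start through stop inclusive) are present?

Reverse complement (5'→3'): GAATGTCCCCTCTCCGCGGGTTCCATGTAGGAATGTAACTAAACTCCGGCAGGCTT
Frame +1: AAG CCT GCC GGA GTT TAG TTA CAT TCC TAC ATG GAA CCC GCG GAG AGG GGA CAT — no ATG→stop ORF.
Frame +2: AGC CTG CCG GAG TTT AGT TAC ATT CCT ACA TGG AAC CCG CGG AGA GGG GAC ATT — no ATG→stop ORF.
Frame +3: GCC TGC CGG AGT TTA GTT ACA TTC CTA CAT GGA ACC CGC GGA GAG GGG ACA TTC — no ATG→stop ORF.
Frame -1: GAA TGT CCC CTC TCC GCG GGT TCC ATG TAG GAA TGT AAC TAA ACT CCG GCA GGC — ATG at 25, stop TAG at 28 → 6 nt.
Frame -2: AAT GTC CCC TCT CCG CGG GTT CCA TGT AGG AAT GTA ACT AAA CTC CGG CAG GCT — no ATG→stop ORF.
Frame -3: ATG TCC CCT CTC CGC GGG TTC CAT GTA GGA ATG TAA CTA AAC TCC GGC AGG CTT — ATG at 3, stop TAA at 36 → 36 nt; ATG at 33, stop TAA at 36 → 6 nt.
ORFs ≥ 6 nucleotides: frame -1 25–30 (6 nucleotides), frame -3 3–38 (36 nucleotides), frame -3 33–38 (6 nucleotides). Count = 3.

3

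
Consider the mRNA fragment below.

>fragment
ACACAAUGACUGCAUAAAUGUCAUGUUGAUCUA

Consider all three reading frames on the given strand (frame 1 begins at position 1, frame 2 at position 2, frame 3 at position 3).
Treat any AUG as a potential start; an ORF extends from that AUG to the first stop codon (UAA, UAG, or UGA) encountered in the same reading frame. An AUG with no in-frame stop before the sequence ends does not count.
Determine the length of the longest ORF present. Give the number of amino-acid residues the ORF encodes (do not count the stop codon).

Frame 1: ACA CAA UGA CUG CAU AAA UGU CAU GUU GAU CUA — no AUG→stop ORF.
Frame 2: CAC AAU GAC UGC AUA AAU GUC AUG UUG AUC — no AUG→stop ORF.
Frame 3: ACA AUG ACU GCA UAA AUG UCA UGU UGA UCU — AUG at 6, stop UAA at 15 → 12 nt; AUG at 18, stop UGA at 27 → 12 nt.
Longest: frame 3, positions 6–17, 12 nt = 4 codons = 3 aa. → 3 amino acids.

3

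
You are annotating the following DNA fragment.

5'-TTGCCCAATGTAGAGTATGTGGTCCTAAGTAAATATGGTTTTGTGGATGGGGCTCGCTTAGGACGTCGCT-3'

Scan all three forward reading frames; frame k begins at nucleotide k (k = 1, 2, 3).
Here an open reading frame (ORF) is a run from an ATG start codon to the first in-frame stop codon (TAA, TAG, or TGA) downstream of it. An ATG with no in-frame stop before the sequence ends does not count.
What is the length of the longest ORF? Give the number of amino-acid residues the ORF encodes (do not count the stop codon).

8

Frame 1: TTG CCC AAT GTA GAG TAT GTG GTC CTA AGT AAA TAT GGT TTT GTG GAT GGG GCT CGC TTA GGA CGT CGC — no ATG→stop ORF.
Frame 2: TGC CCA ATG TAG AGT ATG TGG TCC TAA GTA AAT ATG GTT TTG TGG ATG GGG CTC GCT TAG GAC GTC GCT — ATG at 8, stop TAG at 11 → 6 nt; ATG at 17, stop TAA at 26 → 12 nt; ATG at 35, stop TAG at 59 → 27 nt; ATG at 47, stop TAG at 59 → 15 nt.
Frame 3: GCC CAA TGT AGA GTA TGT GGT CCT AAG TAA ATA TGG TTT TGT GGA TGG GGC TCG CTT AGG ACG TCG — no ATG→stop ORF.
Longest: frame 2, positions 35–61, 27 nt = 9 codons = 8 aa. → 8 amino acids.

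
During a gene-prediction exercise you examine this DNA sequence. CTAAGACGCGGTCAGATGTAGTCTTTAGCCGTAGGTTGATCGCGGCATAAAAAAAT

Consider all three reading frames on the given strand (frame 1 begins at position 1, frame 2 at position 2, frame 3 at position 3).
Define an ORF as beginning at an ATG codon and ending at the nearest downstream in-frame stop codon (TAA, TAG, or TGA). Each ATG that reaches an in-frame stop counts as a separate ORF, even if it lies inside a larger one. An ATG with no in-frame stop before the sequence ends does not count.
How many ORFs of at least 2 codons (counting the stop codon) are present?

1

Frame 1: CTA AGA CGC GGT CAG ATG TAG TCT TTA GCC GTA GGT TGA TCG CGG CAT AAA AAA — ATG at 16, stop TAG at 19 → 6 nt.
Frame 2: TAA GAC GCG GTC AGA TGT AGT CTT TAG CCG TAG GTT GAT CGC GGC ATA AAA AAA — no ATG→stop ORF.
Frame 3: AAG ACG CGG TCA GAT GTA GTC TTT AGC CGT AGG TTG ATC GCG GCA TAA AAA AAT — no ATG→stop ORF.
ORFs ≥ 2 codons: frame 1 16–21 (2 codons). Count = 1.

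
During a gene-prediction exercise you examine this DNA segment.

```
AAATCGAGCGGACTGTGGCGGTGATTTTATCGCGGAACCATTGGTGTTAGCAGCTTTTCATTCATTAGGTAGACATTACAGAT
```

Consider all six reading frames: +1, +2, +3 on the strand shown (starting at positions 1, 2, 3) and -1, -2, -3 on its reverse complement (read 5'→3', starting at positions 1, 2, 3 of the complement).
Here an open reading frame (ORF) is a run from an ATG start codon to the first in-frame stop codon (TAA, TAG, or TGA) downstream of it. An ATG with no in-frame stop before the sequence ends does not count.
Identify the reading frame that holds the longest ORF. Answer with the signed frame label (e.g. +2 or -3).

Reverse complement (5'→3'): ATCTGTAATGTCTACCTAATGAATGAAAAGCTGCTAACACCAATGGTTCCGCGATAAAATCACCGCCACAGTCCGCTCGATTT
Frame +1: AAA TCG AGC GGA CTG TGG CGG TGA TTT TAT CGC GGA ACC ATT GGT GTT AGC AGC TTT TCA TTC ATT AGG TAG ACA TTA CAG — no ATG→stop ORF.
Frame +2: AAT CGA GCG GAC TGT GGC GGT GAT TTT ATC GCG GAA CCA TTG GTG TTA GCA GCT TTT CAT TCA TTA GGT AGA CAT TAC AGA — no ATG→stop ORF.
Frame +3: ATC GAG CGG ACT GTG GCG GTG ATT TTA TCG CGG AAC CAT TGG TGT TAG CAG CTT TTC ATT CAT TAG GTA GAC ATT ACA GAT — no ATG→stop ORF.
Frame -1: ATC TGT AAT GTC TAC CTA ATG AAT GAA AAG CTG CTA ACA CCA ATG GTT CCG CGA TAA AAT CAC CGC CAC AGT CCG CTC GAT — ATG at 19, stop TAA at 55 → 39 nt; ATG at 43, stop TAA at 55 → 15 nt.
Frame -2: TCT GTA ATG TCT ACC TAA TGA ATG AAA AGC TGC TAA CAC CAA TGG TTC CGC GAT AAA ATC ACC GCC ACA GTC CGC TCG ATT — ATG at 8, stop TAA at 17 → 12 nt; ATG at 23, stop TAA at 35 → 15 nt.
Frame -3: CTG TAA TGT CTA CCT AAT GAA TGA AAA GCT GCT AAC ACC AAT GGT TCC GCG ATA AAA TCA CCG CCA CAG TCC GCT CGA TTT — no ATG→stop ORF.
Longest ORF is 39 nt in frame -1 (positions 19–57).

-1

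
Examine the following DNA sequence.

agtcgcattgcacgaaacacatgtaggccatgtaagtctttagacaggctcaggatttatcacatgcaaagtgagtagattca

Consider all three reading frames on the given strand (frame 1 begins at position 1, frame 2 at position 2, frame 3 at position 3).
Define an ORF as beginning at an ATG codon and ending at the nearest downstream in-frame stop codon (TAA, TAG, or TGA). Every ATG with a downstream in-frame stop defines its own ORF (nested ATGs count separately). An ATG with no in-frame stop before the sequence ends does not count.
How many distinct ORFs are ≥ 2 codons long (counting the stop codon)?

Frame 1: AGT CGC ATT GCA CGA AAC ACA TGT AGG CCA TGT AAG TCT TTA GAC AGG CTC AGG ATT TAT CAC ATG CAA AGT GAG TAG ATT — ATG at 64, stop TAG at 76 → 15 nt.
Frame 2: GTC GCA TTG CAC GAA ACA CAT GTA GGC CAT GTA AGT CTT TAG ACA GGC TCA GGA TTT ATC ACA TGC AAA GTG AGT AGA TTC — no ATG→stop ORF.
Frame 3: TCG CAT TGC ACG AAA CAC ATG TAG GCC ATG TAA GTC TTT AGA CAG GCT CAG GAT TTA TCA CAT GCA AAG TGA GTA GAT TCA — ATG at 21, stop TAG at 24 → 6 nt; ATG at 30, stop TAA at 33 → 6 nt.
ORFs ≥ 2 codons: frame 1 64–78 (5 codons), frame 3 21–26 (2 codons), frame 3 30–35 (2 codons). Count = 3.

3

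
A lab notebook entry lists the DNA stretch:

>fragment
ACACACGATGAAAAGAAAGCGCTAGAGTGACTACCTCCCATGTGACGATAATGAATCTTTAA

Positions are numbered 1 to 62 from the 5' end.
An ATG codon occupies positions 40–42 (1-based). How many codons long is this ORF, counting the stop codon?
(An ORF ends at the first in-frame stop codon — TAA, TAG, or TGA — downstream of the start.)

Codons from position 40: ATG (40–42), TGA (43–45).
TGA is the first in-frame stop; that's 2 codons including the stop.

2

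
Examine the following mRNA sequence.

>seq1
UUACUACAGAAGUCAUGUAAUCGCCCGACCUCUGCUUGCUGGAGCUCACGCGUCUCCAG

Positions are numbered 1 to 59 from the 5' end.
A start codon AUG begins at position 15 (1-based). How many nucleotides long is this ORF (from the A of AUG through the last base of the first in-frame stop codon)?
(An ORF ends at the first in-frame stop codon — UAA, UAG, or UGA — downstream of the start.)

Codons from position 15: AUG (15–17), UAA (18–20).
UAA is the first in-frame stop; ORF spans 15–20, 6 nucleotides.

6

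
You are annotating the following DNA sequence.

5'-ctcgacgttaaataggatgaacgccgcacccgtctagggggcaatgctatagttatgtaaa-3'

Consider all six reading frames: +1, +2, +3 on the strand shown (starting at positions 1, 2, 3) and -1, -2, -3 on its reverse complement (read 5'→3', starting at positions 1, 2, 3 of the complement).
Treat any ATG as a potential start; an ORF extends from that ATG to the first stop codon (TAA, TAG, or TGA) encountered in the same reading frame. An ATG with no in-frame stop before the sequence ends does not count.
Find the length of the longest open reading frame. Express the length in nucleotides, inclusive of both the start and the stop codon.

21

Reverse complement (5'→3'): TTTACATAACTATAGCATTGCCCCCTAGACGGGTGCGGCGTTCATCCTATTTAACGTCGAG
Frame +1: CTC GAC GTT AAA TAG GAT GAA CGC CGC ACC CGT CTA GGG GGC AAT GCT ATA GTT ATG TAA — ATG at 55, stop TAA at 58 → 6 nt.
Frame +2: TCG ACG TTA AAT AGG ATG AAC GCC GCA CCC GTC TAG GGG GCA ATG CTA TAG TTA TGT AAA — ATG at 17, stop TAG at 35 → 21 nt; ATG at 44, stop TAG at 50 → 9 nt.
Frame +3: CGA CGT TAA ATA GGA TGA ACG CCG CAC CCG TCT AGG GGG CAA TGC TAT AGT TAT GTA — no ATG→stop ORF.
Frame -1: TTT ACA TAA CTA TAG CAT TGC CCC CTA GAC GGG TGC GGC GTT CAT CCT ATT TAA CGT CGA — no ATG→stop ORF.
Frame -2: TTA CAT AAC TAT AGC ATT GCC CCC TAG ACG GGT GCG GCG TTC ATC CTA TTT AAC GTC GAG — no ATG→stop ORF.
Frame -3: TAC ATA ACT ATA GCA TTG CCC CCT AGA CGG GTG CGG CGT TCA TCC TAT TTA ACG TCG — no ATG→stop ORF.
Longest: frame +2, positions 17–37, 21 nt = 7 codons = 6 aa. → 21 nucleotides.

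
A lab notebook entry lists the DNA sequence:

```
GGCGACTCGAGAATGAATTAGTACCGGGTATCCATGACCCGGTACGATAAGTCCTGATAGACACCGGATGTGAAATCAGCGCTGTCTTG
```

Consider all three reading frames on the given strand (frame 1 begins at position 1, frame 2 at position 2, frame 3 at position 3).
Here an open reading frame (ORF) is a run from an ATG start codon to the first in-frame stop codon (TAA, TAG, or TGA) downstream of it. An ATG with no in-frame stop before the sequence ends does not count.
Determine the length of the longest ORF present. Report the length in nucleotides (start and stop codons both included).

Frame 1: GGC GAC TCG AGA ATG AAT TAG TAC CGG GTA TCC ATG ACC CGG TAC GAT AAG TCC TGA TAG ACA CCG GAT GTG AAA TCA GCG CTG TCT — ATG at 13, stop TAG at 19 → 9 nt; ATG at 34, stop TGA at 55 → 24 nt.
Frame 2: GCG ACT CGA GAA TGA ATT AGT ACC GGG TAT CCA TGA CCC GGT ACG ATA AGT CCT GAT AGA CAC CGG ATG TGA AAT CAG CGC TGT CTT — ATG at 68, stop TGA at 71 → 6 nt.
Frame 3: CGA CTC GAG AAT GAA TTA GTA CCG GGT ATC CAT GAC CCG GTA CGA TAA GTC CTG ATA GAC ACC GGA TGT GAA ATC AGC GCT GTC TTG — no ATG→stop ORF.
Longest: frame 1, positions 34–57, 24 nt = 8 codons = 7 aa. → 24 nucleotides.

24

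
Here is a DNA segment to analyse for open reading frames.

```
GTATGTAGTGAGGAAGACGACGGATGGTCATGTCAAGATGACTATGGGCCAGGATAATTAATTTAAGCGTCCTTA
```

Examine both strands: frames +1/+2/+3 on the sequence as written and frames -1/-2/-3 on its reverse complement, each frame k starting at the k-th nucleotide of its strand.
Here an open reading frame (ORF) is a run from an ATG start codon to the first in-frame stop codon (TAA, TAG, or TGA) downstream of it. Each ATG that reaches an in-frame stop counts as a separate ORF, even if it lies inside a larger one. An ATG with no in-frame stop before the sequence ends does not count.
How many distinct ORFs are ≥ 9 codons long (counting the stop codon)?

0

Reverse complement (5'→3'): TAAGGACGCTTAAATTAATTATCCTGGCCCATAGTCATCTTGACATGACCATCCGTCGTCTTCCTCACTACATAC
Frame +1: GTA TGT AGT GAG GAA GAC GAC GGA TGG TCA TGT CAA GAT GAC TAT GGG CCA GGA TAA TTA ATT TAA GCG TCC TTA — no ATG→stop ORF.
Frame +2: TAT GTA GTG AGG AAG ACG ACG GAT GGT CAT GTC AAG ATG ACT ATG GGC CAG GAT AAT TAA TTT AAG CGT CCT — ATG at 38, stop TAA at 59 → 24 nt; ATG at 44, stop TAA at 59 → 18 nt.
Frame +3: ATG TAG TGA GGA AGA CGA CGG ATG GTC ATG TCA AGA TGA CTA TGG GCC AGG ATA ATT AAT TTA AGC GTC CTT — ATG at 3, stop TAG at 6 → 6 nt; ATG at 24, stop TGA at 39 → 18 nt; ATG at 30, stop TGA at 39 → 12 nt.
Frame -1: TAA GGA CGC TTA AAT TAA TTA TCC TGG CCC ATA GTC ATC TTG ACA TGA CCA TCC GTC GTC TTC CTC ACT ACA TAC — no ATG→stop ORF.
Frame -2: AAG GAC GCT TAA ATT AAT TAT CCT GGC CCA TAG TCA TCT TGA CAT GAC CAT CCG TCG TCT TCC TCA CTA CAT — no ATG→stop ORF.
Frame -3: AGG ACG CTT AAA TTA ATT ATC CTG GCC CAT AGT CAT CTT GAC ATG ACC ATC CGT CGT CTT CCT CAC TAC ATA — no ATG→stop ORF.
No ORF reaches 9 codons. Count = 0.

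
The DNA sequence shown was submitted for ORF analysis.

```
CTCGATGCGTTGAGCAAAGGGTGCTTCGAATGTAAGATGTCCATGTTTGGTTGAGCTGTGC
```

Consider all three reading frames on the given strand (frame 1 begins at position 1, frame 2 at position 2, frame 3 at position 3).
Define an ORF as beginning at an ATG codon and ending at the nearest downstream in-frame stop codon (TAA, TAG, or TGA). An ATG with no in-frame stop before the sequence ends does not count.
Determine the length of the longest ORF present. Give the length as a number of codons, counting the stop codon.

Frame 1: CTC GAT GCG TTG AGC AAA GGG TGC TTC GAA TGT AAG ATG TCC ATG TTT GGT TGA GCT GTG — ATG at 37, stop TGA at 52 → 18 nt; ATG at 43, stop TGA at 52 → 12 nt.
Frame 2: TCG ATG CGT TGA GCA AAG GGT GCT TCG AAT GTA AGA TGT CCA TGT TTG GTT GAG CTG TGC — ATG at 5, stop TGA at 11 → 9 nt.
Frame 3: CGA TGC GTT GAG CAA AGG GTG CTT CGA ATG TAA GAT GTC CAT GTT TGG TTG AGC TGT — ATG at 30, stop TAA at 33 → 6 nt.
Longest: frame 1, positions 37–54, 18 nt = 6 codons = 5 aa. → 6 codons.

6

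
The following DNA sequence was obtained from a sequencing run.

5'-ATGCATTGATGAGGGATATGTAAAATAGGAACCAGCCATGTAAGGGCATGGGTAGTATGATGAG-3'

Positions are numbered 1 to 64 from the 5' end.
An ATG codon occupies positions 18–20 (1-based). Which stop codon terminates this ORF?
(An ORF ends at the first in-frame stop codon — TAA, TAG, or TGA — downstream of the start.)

TAA

Codons from position 18: ATG (18–20), TAA (21–23).
The first in-frame stop codon is TAA.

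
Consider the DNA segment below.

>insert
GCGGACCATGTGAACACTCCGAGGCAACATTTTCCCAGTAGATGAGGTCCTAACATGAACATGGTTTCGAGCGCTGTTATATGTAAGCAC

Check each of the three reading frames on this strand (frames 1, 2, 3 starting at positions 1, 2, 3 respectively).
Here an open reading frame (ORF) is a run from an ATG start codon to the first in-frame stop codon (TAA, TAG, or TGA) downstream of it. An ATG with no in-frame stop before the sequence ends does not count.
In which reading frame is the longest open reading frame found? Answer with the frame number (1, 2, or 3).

Frame 1: GCG GAC CAT GTG AAC ACT CCG AGG CAA CAT TTT CCC AGT AGA TGA GGT CCT AAC ATG AAC ATG GTT TCG AGC GCT GTT ATA TGT AAG CAC — no ATG→stop ORF.
Frame 2: CGG ACC ATG TGA ACA CTC CGA GGC AAC ATT TTC CCA GTA GAT GAG GTC CTA ACA TGA ACA TGG TTT CGA GCG CTG TTA TAT GTA AGC — ATG at 8, stop TGA at 11 → 6 nt.
Frame 3: GGA CCA TGT GAA CAC TCC GAG GCA ACA TTT TCC CAG TAG ATG AGG TCC TAA CAT GAA CAT GGT TTC GAG CGC TGT TAT ATG TAA GCA — ATG at 42, stop TAA at 51 → 12 nt; ATG at 81, stop TAA at 84 → 6 nt.
Longest ORF is 12 nt in frame 3 (positions 42–53).

3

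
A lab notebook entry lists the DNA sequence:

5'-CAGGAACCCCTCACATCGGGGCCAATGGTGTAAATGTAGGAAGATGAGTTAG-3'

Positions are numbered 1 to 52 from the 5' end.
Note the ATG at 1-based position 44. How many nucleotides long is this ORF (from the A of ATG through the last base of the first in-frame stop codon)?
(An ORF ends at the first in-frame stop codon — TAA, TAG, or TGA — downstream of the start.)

9

Codons from position 44: ATG (44–46), AGT (47–49), TAG (50–52).
TAG is the first in-frame stop; ORF spans 44–52, 9 nucleotides.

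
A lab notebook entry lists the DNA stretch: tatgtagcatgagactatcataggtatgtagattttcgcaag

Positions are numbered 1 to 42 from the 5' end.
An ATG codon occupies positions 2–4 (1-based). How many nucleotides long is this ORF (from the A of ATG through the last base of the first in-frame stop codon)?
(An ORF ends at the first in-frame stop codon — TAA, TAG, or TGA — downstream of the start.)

Codons from position 2: ATG (2–4), TAG (5–7).
TAG is the first in-frame stop; ORF spans 2–7, 6 nucleotides.

6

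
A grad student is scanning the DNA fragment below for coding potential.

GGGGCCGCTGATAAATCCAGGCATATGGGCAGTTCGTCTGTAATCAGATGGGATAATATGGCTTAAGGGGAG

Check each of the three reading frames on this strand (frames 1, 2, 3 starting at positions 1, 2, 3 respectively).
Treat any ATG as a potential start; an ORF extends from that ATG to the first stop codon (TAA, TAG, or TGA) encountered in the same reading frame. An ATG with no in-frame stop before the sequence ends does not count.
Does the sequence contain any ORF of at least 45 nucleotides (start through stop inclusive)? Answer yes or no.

no

Frame 1: GGG GCC GCT GAT AAA TCC AGG CAT ATG GGC AGT TCG TCT GTA ATC AGA TGG GAT AAT ATG GCT TAA GGG GAG — ATG at 25, stop TAA at 64 → 42 nt; ATG at 58, stop TAA at 64 → 9 nt.
Frame 2: GGG CCG CTG ATA AAT CCA GGC ATA TGG GCA GTT CGT CTG TAA TCA GAT GGG ATA ATA TGG CTT AAG GGG — no ATG→stop ORF.
Frame 3: GGC CGC TGA TAA ATC CAG GCA TAT GGG CAG TTC GTC TGT AAT CAG ATG GGA TAA TAT GGC TTA AGG GGA — ATG at 48, stop TAA at 54 → 9 nt.
Largest ORF found is 42 nucleotides < 45, so no.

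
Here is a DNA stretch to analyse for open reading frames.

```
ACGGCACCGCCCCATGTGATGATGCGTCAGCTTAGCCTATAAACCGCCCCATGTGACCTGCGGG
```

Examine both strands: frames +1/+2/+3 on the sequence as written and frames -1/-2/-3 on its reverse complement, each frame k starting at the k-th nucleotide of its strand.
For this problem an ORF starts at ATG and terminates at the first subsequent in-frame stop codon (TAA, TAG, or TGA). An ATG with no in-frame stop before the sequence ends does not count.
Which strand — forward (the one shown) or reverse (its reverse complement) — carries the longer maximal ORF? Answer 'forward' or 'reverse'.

forward

Reverse complement (5'→3'): CCCGCAGGTCACATGGGGCGGTTTATAGGCTAAGCTGACGCATCATCACATGGGGCGGTGCCGT
Frame +1: ACG GCA CCG CCC CAT GTG ATG ATG CGT CAG CTT AGC CTA TAA ACC GCC CCA TGT GAC CTG CGG — ATG at 19, stop TAA at 40 → 24 nt; ATG at 22, stop TAA at 40 → 21 nt.
Frame +2: CGG CAC CGC CCC ATG TGA TGA TGC GTC AGC TTA GCC TAT AAA CCG CCC CAT GTG ACC TGC GGG — ATG at 14, stop TGA at 17 → 6 nt.
Frame +3: GGC ACC GCC CCA TGT GAT GAT GCG TCA GCT TAG CCT ATA AAC CGC CCC ATG TGA CCT GCG — ATG at 51, stop TGA at 54 → 6 nt.
Frame -1: CCC GCA GGT CAC ATG GGG CGG TTT ATA GGC TAA GCT GAC GCA TCA TCA CAT GGG GCG GTG CCG — ATG at 13, stop TAA at 31 → 21 nt.
Frame -2: CCG CAG GTC ACA TGG GGC GGT TTA TAG GCT AAG CTG ACG CAT CAT CAC ATG GGG CGG TGC CGT — no ATG→stop ORF.
Frame -3: CGC AGG TCA CAT GGG GCG GTT TAT AGG CTA AGC TGA CGC ATC ATC ACA TGG GGC GGT GCC — no ATG→stop ORF.
Forward-strand max 24 nt; reverse-strand max 21 nt. The forward strand has the longer ORF.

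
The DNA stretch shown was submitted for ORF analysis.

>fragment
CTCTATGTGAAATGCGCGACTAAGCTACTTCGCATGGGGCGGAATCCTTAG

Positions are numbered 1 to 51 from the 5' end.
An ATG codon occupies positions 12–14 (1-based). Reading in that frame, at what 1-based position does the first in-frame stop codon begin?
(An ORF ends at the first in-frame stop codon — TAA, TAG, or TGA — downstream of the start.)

21

Codons from position 12: ATG (12–14), CGC (15–17), GAC (18–20), TAA (21–23).
TAA is a stop codon; it begins at position 21.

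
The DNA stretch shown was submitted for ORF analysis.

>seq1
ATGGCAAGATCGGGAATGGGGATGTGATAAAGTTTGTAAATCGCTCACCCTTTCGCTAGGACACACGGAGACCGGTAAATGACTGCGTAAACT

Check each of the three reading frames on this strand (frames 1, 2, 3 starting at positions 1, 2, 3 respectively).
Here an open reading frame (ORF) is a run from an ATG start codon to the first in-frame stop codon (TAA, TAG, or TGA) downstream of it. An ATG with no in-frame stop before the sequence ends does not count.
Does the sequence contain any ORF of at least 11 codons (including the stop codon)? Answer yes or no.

no

Frame 1: ATG GCA AGA TCG GGA ATG GGG ATG TGA TAA AGT TTG TAA ATC GCT CAC CCT TTC GCT AGG ACA CAC GGA GAC CGG TAA ATG ACT GCG TAA ACT — ATG at 1, stop TGA at 25 → 27 nt; ATG at 16, stop TGA at 25 → 12 nt; ATG at 22, stop TGA at 25 → 6 nt; ATG at 79, stop TAA at 88 → 12 nt.
Frame 2: TGG CAA GAT CGG GAA TGG GGA TGT GAT AAA GTT TGT AAA TCG CTC ACC CTT TCG CTA GGA CAC ACG GAG ACC GGT AAA TGA CTG CGT AAA — no ATG→stop ORF.
Frame 3: GGC AAG ATC GGG AAT GGG GAT GTG ATA AAG TTT GTA AAT CGC TCA CCC TTT CGC TAG GAC ACA CGG AGA CCG GTA AAT GAC TGC GTA AAC — no ATG→stop ORF.
Largest ORF found is 9 codons < 11, so no.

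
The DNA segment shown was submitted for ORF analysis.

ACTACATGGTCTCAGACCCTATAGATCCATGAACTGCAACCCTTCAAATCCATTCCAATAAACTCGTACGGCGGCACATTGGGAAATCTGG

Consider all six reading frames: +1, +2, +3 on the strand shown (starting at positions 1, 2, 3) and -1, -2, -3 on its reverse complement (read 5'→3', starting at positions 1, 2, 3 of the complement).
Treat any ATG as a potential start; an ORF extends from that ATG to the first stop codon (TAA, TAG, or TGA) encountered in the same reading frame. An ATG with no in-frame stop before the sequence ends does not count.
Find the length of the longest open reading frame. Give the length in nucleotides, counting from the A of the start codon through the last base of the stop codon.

42

Reverse complement (5'→3'): CCAGATTTCCCAATGTGCCGCCGTACGAGTTTATTGGAATGGATTTGAAGGGTTGCAGTTCATGGATCTATAGGGTCTGAGACCATGTAGT
Frame +1: ACT ACA TGG TCT CAG ACC CTA TAG ATC CAT GAA CTG CAA CCC TTC AAA TCC ATT CCA ATA AAC TCG TAC GGC GGC ACA TTG GGA AAT CTG — no ATG→stop ORF.
Frame +2: CTA CAT GGT CTC AGA CCC TAT AGA TCC ATG AAC TGC AAC CCT TCA AAT CCA TTC CAA TAA ACT CGT ACG GCG GCA CAT TGG GAA ATC TGG — ATG at 29, stop TAA at 59 → 33 nt.
Frame +3: TAC ATG GTC TCA GAC CCT ATA GAT CCA TGA ACT GCA ACC CTT CAA ATC CAT TCC AAT AAA CTC GTA CGG CGG CAC ATT GGG AAA TCT — ATG at 6, stop TGA at 30 → 27 nt.
Frame -1: CCA GAT TTC CCA ATG TGC CGC CGT ACG AGT TTA TTG GAA TGG ATT TGA AGG GTT GCA GTT CAT GGA TCT ATA GGG TCT GAG ACC ATG TAG — ATG at 13, stop TGA at 46 → 36 nt; ATG at 85, stop TAG at 88 → 6 nt.
Frame -2: CAG ATT TCC CAA TGT GCC GCC GTA CGA GTT TAT TGG AAT GGA TTT GAA GGG TTG CAG TTC ATG GAT CTA TAG GGT CTG AGA CCA TGT AGT — ATG at 62, stop TAG at 71 → 12 nt.
Frame -3: AGA TTT CCC AAT GTG CCG CCG TAC GAG TTT ATT GGA ATG GAT TTG AAG GGT TGC AGT TCA TGG ATC TAT AGG GTC TGA GAC CAT GTA — ATG at 39, stop TGA at 78 → 42 nt.
Longest: frame -3, positions 39–80, 42 nt = 14 codons = 13 aa. → 42 nucleotides.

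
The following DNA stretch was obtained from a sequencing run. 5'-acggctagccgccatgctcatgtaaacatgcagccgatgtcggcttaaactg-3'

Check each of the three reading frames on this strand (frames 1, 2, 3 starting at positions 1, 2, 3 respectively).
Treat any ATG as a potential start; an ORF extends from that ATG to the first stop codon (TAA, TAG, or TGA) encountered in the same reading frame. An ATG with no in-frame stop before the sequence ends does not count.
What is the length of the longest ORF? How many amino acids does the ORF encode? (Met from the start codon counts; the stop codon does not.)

6

Frame 1: ACG GCT AGC CGC CAT GCT CAT GTA AAC ATG CAG CCG ATG TCG GCT TAA ACT — ATG at 28, stop TAA at 46 → 21 nt; ATG at 37, stop TAA at 46 → 12 nt.
Frame 2: CGG CTA GCC GCC ATG CTC ATG TAA ACA TGC AGC CGA TGT CGG CTT AAA CTG — ATG at 14, stop TAA at 23 → 12 nt; ATG at 20, stop TAA at 23 → 6 nt.
Frame 3: GGC TAG CCG CCA TGC TCA TGT AAA CAT GCA GCC GAT GTC GGC TTA AAC — no ATG→stop ORF.
Longest: frame 1, positions 28–48, 21 nt = 7 codons = 6 aa. → 6 amino acids.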